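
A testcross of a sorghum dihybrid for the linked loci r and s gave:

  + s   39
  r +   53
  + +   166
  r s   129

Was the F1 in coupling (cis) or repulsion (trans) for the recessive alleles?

The two most frequent classes are + + (166) and r s (129); these are the parental (non-recombinant) types.
So the F1 carried + + on one chromosome and r s on the other — the recessive alleles are on the same chromosome (cis / coupling).

cis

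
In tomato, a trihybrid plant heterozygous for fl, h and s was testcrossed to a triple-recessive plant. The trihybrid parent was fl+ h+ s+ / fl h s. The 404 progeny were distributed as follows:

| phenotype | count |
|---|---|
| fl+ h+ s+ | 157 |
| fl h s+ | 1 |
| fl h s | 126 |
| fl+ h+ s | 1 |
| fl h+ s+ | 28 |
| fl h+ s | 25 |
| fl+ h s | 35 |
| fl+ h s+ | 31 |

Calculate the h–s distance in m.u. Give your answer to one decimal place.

14.4 m.u.

The two rarest classes, fl+ h+ s and fl h s+, are the double crossovers. Comparing them with the parentals, only the s allele has switched, so s is the middle locus and the order is fl – s – h.
Crossovers in the s–h interval produce the single-crossover classes fl+ h s+ and fl h+ s (31 + 25 = 56) plus the double crossovers (2).
RF(s–h) = (56 + 2) / 404 = 58/404 = 0.1436 → 14.4 m.u.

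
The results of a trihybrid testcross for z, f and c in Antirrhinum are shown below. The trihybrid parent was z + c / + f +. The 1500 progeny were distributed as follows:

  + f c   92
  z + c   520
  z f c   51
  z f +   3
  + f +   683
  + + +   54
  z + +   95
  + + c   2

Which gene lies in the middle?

The two rarest classes, + + c and z f +, are the double crossovers. Comparing them with the parentals, only the z allele has switched, so z is the middle locus and the order is c – z – f.

z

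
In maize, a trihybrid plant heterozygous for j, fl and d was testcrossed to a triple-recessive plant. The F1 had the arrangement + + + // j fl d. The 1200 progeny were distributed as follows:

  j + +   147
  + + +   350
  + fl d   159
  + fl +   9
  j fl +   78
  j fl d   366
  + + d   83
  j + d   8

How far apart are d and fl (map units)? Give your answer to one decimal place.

14.8 map units

The two rarest classes, + fl + and j + d, are the double crossovers. Comparing them with the parentals, only the fl allele has switched, so fl is the middle locus and the order is j – fl – d.
Crossovers in the fl–d interval produce the single-crossover classes + + d and j fl + (83 + 78 = 161) plus the double crossovers (17).
RF(fl–d) = (161 + 17) / 1200 = 178/1200 = 0.1483 → 14.8 map units.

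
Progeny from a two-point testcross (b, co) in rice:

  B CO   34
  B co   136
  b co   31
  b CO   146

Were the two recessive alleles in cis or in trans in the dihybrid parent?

trans

The two most frequent classes are B co (136) and b CO (146); these are the parental (non-recombinant) types.
So the F1 carried B co on one chromosome and b CO on the other — the recessive alleles are on opposite chromosomes (trans / repulsion).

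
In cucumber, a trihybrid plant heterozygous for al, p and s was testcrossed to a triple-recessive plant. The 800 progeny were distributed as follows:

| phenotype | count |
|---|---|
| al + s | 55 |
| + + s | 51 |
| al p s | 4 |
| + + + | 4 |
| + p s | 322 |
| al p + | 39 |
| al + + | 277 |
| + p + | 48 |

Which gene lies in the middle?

al

The two most frequent reciprocal classes, al + + and + p s, are the parental types, so the F1 was al + + / + p s.
The two rarest classes, + + + and al p s, are the double crossovers. Comparing them with the parentals, only the al allele has switched, so al is the middle locus and the order is s – al – p.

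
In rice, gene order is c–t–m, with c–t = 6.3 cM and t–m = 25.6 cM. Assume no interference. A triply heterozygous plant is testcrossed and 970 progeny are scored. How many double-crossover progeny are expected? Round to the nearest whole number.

Map distances give recombination frequencies of 0.063 and 0.256 for the two intervals.
With no interference, expected double-crossover frequency = 0.063 × 0.256 = 0.01613.
Expected number = 0.01613 × 970 = 15.64 ≈ 16.

16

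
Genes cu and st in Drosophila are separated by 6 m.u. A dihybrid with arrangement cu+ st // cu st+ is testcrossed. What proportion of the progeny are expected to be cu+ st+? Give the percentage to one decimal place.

3.0%

A map distance of 6 m.u. corresponds to a recombination frequency of 0.060.
The F1 is cu+ st / cu st+, so cu+ st+ is a recombinant gamete class with expected frequency r/2 = 0.060/2 = 0.0300.
That is 0.0300 = 3.0% of the progeny.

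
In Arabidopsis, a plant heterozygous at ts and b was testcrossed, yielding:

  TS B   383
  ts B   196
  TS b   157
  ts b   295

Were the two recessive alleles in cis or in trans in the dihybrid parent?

cis

The two most frequent classes are TS B (383) and ts b (295); these are the parental (non-recombinant) types.
So the F1 carried TS B on one chromosome and ts b on the other — the recessive alleles are on the same chromosome (cis / coupling).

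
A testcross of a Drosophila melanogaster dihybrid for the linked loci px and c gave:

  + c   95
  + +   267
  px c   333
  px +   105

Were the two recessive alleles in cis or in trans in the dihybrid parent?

The two most frequent classes are + + (267) and px c (333); these are the parental (non-recombinant) types.
So the F1 carried + + on one chromosome and px c on the other — the recessive alleles are on the same chromosome (cis / coupling).

cis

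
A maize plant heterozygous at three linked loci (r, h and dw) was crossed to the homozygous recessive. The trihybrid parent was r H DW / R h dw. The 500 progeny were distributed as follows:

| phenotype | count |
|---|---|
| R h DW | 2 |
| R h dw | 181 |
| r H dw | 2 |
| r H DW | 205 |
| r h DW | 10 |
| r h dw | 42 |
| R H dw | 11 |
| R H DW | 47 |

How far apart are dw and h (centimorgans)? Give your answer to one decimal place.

5.0 centimorgans

The two rarest classes, r H dw and R h DW, are the double crossovers. Comparing them with the parentals, only the dw allele has switched, so dw is the middle locus and the order is r – dw – h.
Crossovers in the dw–h interval produce the single-crossover classes r h DW and R H dw (10 + 11 = 21) plus the double crossovers (4).
RF(dw–h) = (21 + 4) / 500 = 25/500 = 0.0500 → 5.0 centimorgans.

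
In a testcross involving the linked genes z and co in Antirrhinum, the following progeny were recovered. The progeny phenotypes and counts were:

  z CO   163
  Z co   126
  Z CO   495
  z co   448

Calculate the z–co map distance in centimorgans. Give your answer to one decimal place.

23.5 centimorgans

The two most frequent classes, Z CO (495) and z co (448), are the parental types, so the F1 was Z CO / z co.
The recombinant classes are Z co and z CO: 126 + 163 = 289.
Recombination frequency = 289/1232 = 0.2346 ≈ 23.5%, i.e. 23.5 centimorgans.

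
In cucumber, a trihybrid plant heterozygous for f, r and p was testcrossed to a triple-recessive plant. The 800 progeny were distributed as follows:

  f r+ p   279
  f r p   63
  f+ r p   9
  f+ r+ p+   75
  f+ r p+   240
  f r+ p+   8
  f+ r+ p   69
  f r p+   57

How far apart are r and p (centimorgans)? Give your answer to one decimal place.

19.4 centimorgans

The two most frequent reciprocal classes, f+ r p+ and f r+ p, are the parental types, so the F1 was f+ r p+ / f r+ p.
The two rarest classes, f+ r p and f r+ p+, are the double crossovers. Comparing them with the parentals, only the p allele has switched, so p is the middle locus and the order is f – p – r.
Crossovers in the p–r interval produce the single-crossover classes f+ r+ p+ and f r p (75 + 63 = 138) plus the double crossovers (17).
RF(p–r) = (138 + 17) / 800 = 155/800 = 0.1938 → 19.4 centimorgans.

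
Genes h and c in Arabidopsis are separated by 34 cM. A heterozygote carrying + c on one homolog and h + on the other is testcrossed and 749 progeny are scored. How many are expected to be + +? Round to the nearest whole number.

127

A map distance of 34 cM corresponds to a recombination frequency of 0.340.
The F1 is + c / h +, so + + is a recombinant gamete class with expected frequency r/2 = 0.340/2 = 0.1700.
Expected number = 0.1700 × 749 = 127.33 ≈ 127.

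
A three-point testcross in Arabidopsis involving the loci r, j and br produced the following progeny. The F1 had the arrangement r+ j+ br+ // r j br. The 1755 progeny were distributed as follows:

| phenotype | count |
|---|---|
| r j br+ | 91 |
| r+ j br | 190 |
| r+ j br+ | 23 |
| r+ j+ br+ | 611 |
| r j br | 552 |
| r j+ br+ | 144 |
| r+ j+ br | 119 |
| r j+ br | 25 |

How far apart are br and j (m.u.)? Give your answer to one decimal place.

The two rarest classes, r+ j br+ and r j+ br, are the double crossovers. Comparing them with the parentals, only the j allele has switched, so j is the middle locus and the order is r – j – br.
Crossovers in the j–br interval produce the single-crossover classes r+ j+ br and r j br+ (119 + 91 = 210) plus the double crossovers (48).
RF(j–br) = (210 + 48) / 1755 = 258/1755 = 0.1470 → 14.7 m.u.

14.7 m.u.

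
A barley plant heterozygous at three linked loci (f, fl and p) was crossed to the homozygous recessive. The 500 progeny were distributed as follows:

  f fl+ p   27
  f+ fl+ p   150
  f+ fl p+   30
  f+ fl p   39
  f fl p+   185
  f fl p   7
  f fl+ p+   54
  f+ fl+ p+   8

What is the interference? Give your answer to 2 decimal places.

0.04

The two most frequent reciprocal classes, f+ fl+ p and f fl p+, are the parental types, so the F1 was f+ fl+ p / f fl p+.
The two rarest classes, f+ fl+ p+ and f fl p, are the double crossovers. Comparing them with the parentals, only the p allele has switched, so p is the middle locus and the order is fl – p – f.
fl–p: (93 + 15)/500 = 0.2160; p–f: (57 + 15)/500 = 0.1440.
Expected DCO frequency = 0.2160 × 0.1440 ≈ 0.03110; observed = 15/500 ≈ 0.03000.
Coefficient of coincidence = 0.03000/0.03110 ≈ 0.96; interference = 1 − 0.96 = 0.04.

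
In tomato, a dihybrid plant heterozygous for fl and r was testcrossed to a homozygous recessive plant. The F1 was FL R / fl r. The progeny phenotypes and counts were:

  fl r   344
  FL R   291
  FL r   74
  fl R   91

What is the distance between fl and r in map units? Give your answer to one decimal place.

The recombinant classes are FL r and fl R: 74 + 91 = 165.
Recombination frequency = 165/800 = 0.2062 ≈ 20.6%, i.e. 20.6 map units.

20.6 map units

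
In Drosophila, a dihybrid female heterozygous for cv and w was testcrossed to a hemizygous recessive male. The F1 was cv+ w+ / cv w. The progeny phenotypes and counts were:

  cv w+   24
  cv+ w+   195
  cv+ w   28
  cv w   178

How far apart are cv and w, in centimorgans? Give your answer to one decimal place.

The recombinant classes are cv+ w and cv w+: 28 + 24 = 52.
Recombination frequency = 52/425 = 0.1224 ≈ 12.2%, i.e. 12.2 centimorgans.

12.2 centimorgans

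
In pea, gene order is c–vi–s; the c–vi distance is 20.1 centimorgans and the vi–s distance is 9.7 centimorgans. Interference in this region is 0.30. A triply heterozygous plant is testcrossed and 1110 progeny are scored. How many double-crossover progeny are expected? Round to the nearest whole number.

Map distances give recombination frequencies of 0.201 and 0.097 for the two intervals.
With interference 0.30 (so coincidence = 0.70), expected double-crossover frequency = 0.201 × 0.097 × 0.70 = 0.01365.
Expected number = 0.01365 × 1110 = 15.15 ≈ 15.

15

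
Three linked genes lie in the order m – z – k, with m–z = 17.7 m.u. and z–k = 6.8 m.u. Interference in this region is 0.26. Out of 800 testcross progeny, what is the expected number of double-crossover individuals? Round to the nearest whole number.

7

Map distances give recombination frequencies of 0.177 and 0.068 for the two intervals.
With interference 0.26 (so coincidence = 0.74), expected double-crossover frequency = 0.177 × 0.068 × 0.74 = 0.00891.
Expected number = 0.00891 × 800 = 7.13 ≈ 7.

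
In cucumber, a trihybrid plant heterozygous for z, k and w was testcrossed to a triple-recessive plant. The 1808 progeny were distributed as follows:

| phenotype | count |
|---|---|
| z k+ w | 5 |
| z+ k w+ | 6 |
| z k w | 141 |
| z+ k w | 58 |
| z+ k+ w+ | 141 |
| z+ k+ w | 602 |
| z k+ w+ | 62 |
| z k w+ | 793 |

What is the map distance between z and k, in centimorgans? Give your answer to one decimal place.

7.2 centimorgans

The two most frequent reciprocal classes, z k w+ and z+ k+ w, are the parental types, so the F1 was z k w+ / z+ k+ w.
The two rarest classes, z+ k w+ and z k+ w, are the double crossovers. Comparing them with the parentals, only the z allele has switched, so z is the middle locus and the order is w – z – k.
Crossovers in the z–k interval produce the single-crossover classes z k+ w+ and z+ k w (62 + 58 = 120) plus the double crossovers (11).
RF(z–k) = (120 + 11) / 1808 = 131/1808 = 0.0725 → 7.2 centimorgans.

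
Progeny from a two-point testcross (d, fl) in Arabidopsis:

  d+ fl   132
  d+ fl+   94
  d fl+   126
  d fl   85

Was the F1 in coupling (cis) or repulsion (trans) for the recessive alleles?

trans

The two most frequent classes are d+ fl (132) and d fl+ (126); these are the parental (non-recombinant) types.
So the F1 carried d+ fl on one chromosome and d fl+ on the other — the recessive alleles are on opposite chromosomes (trans / repulsion).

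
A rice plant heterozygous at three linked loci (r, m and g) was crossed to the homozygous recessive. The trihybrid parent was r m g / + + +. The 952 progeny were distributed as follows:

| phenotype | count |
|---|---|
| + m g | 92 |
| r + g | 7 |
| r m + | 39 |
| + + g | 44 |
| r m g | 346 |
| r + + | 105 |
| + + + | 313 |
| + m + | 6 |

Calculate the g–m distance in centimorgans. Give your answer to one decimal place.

The two rarest classes, r + g and + m +, are the double crossovers. Comparing them with the parentals, only the m allele has switched, so m is the middle locus and the order is g – m – r.
Crossovers in the g–m interval produce the single-crossover classes r m + and + + g (39 + 44 = 83) plus the double crossovers (13).
RF(g–m) = (83 + 13) / 952 = 96/952 = 0.1008 → 10.1 centimorgans.

10.1 centimorgans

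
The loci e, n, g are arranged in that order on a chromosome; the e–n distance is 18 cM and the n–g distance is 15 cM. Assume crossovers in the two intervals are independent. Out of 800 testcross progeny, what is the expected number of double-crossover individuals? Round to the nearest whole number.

22

Map distances give recombination frequencies of 0.180 and 0.150 for the two intervals.
With no interference, expected double-crossover frequency = 0.180 × 0.150 = 0.02700.
Expected number = 0.02700 × 800 = 21.60 ≈ 22.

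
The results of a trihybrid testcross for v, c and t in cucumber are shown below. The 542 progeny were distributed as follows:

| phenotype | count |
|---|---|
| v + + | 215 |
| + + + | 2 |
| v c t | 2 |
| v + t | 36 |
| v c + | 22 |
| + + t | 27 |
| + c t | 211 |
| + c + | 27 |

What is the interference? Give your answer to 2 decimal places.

0.39

The two most frequent reciprocal classes, v + + and + c t, are the parental types, so the F1 was v + + / + c t.
The two rarest classes, + + + and v c t, are the double crossovers. Comparing them with the parentals, only the v allele has switched, so v is the middle locus and the order is c – v – t.
c–v: (49 + 4)/542 = 0.0978; v–t: (63 + 4)/542 = 0.1236.
Expected DCO frequency = 0.0978 × 0.1236 ≈ 0.01209; observed = 4/542 ≈ 0.00738.
Coefficient of coincidence = 0.00738/0.01209 ≈ 0.61; interference = 1 − 0.61 = 0.39.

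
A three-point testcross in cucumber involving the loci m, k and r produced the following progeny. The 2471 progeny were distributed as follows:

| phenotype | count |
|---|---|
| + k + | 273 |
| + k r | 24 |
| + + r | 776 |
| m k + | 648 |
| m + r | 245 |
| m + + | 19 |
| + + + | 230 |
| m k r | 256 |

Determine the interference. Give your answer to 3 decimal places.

The two most frequent reciprocal classes, + + r and m k +, are the parental types, so the F1 was + + r / m k +.
The two rarest classes, + k r and m + +, are the double crossovers. Comparing them with the parentals, only the k allele has switched, so k is the middle locus and the order is m – k – r.
m–k: (518 + 43)/2471 = 0.2270; k–r: (486 + 43)/2471 = 0.2141.
Expected DCO frequency = 0.2270 × 0.2141 ≈ 0.04860; observed = 43/2471 ≈ 0.01740.
Coefficient of coincidence = 0.01740/0.04860 ≈ 0.358; interference = 1 − 0.358 = 0.642.

0.642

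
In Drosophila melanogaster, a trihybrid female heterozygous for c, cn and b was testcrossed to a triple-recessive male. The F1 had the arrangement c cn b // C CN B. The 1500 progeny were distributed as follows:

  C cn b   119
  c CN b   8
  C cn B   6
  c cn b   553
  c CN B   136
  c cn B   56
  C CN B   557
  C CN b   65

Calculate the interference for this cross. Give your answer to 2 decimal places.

The two rarest classes, c CN b and C cn B, are the double crossovers. Comparing them with the parentals, only the cn allele has switched, so cn is the middle locus and the order is b – cn – c.
b–cn: (121 + 14)/1500 = 0.0900; cn–c: (255 + 14)/1500 = 0.1793.
Expected DCO frequency = 0.0900 × 0.1793 ≈ 0.01614; observed = 14/1500 ≈ 0.00933.
Coefficient of coincidence = 0.00933/0.01614 ≈ 0.58; interference = 1 − 0.58 = 0.42.

0.42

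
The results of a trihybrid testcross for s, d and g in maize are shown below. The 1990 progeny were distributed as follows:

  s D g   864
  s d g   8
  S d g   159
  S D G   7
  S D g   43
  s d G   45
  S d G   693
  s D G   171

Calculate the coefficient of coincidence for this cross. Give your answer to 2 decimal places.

The two most frequent reciprocal classes, S d G and s D g, are the parental types, so the F1 was S d G / s D g.
The two rarest classes, S D G and s d g, are the double crossovers. Comparing them with the parentals, only the d allele has switched, so d is the middle locus and the order is g – d – s.
g–d: (330 + 15)/1990 = 0.1734; d–s: (88 + 15)/1990 = 0.0518.
Expected DCO frequency = 0.1734 × 0.0518 ≈ 0.00898; observed = 15/1990 ≈ 0.00754.
Coefficient of coincidence = 0.00754/0.00898 ≈ 0.84.

0.84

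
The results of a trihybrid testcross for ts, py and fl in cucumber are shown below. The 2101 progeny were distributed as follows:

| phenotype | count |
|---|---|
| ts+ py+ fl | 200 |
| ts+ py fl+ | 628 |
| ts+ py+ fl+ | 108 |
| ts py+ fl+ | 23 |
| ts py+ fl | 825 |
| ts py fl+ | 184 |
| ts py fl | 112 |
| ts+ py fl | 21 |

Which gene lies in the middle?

The two most frequent reciprocal classes, ts+ py fl+ and ts py+ fl, are the parental types, so the F1 was ts+ py fl+ / ts py+ fl.
The two rarest classes, ts+ py fl and ts py+ fl+, are the double crossovers. Comparing them with the parentals, only the fl allele has switched, so fl is the middle locus and the order is ts – fl – py.

fl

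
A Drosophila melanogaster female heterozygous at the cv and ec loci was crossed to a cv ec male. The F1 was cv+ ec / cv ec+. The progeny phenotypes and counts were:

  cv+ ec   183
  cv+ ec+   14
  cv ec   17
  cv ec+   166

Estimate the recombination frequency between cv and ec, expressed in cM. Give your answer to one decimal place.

8.2 cM

The recombinant classes are cv+ ec+ and cv ec: 14 + 17 = 31.
Recombination frequency = 31/380 = 0.0816 ≈ 8.2%, i.e. 8.2 cM.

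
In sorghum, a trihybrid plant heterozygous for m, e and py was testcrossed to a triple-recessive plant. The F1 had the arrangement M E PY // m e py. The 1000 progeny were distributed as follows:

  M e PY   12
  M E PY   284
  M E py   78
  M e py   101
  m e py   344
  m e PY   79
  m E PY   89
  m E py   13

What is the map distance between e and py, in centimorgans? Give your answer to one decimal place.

The two rarest classes, M e PY and m E py, are the double crossovers. Comparing them with the parentals, only the e allele has switched, so e is the middle locus and the order is m – e – py.
Crossovers in the e–py interval produce the single-crossover classes M E py and m e PY (78 + 79 = 157) plus the double crossovers (25).
RF(e–py) = (157 + 25) / 1000 = 182/1000 = 0.1820 → 18.2 centimorgans.

18.2 centimorgans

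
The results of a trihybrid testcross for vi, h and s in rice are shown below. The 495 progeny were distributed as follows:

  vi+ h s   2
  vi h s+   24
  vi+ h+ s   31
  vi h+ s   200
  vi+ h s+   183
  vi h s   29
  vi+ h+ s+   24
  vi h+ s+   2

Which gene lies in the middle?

s

The two most frequent reciprocal classes, vi+ h s+ and vi h+ s, are the parental types, so the F1 was vi+ h s+ / vi h+ s.
The two rarest classes, vi+ h s and vi h+ s+, are the double crossovers. Comparing them with the parentals, only the s allele has switched, so s is the middle locus and the order is vi – s – h.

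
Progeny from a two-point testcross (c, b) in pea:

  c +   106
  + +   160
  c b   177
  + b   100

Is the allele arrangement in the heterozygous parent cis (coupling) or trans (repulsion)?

cis

The two most frequent classes are + + (160) and c b (177); these are the parental (non-recombinant) types.
So the F1 carried + + on one chromosome and c b on the other — the recessive alleles are on the same chromosome (cis / coupling).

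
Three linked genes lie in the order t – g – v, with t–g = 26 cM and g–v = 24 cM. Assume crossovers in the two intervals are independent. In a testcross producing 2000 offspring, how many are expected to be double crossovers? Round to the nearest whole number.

125

Map distances give recombination frequencies of 0.260 and 0.240 for the two intervals.
With no interference, expected double-crossover frequency = 0.260 × 0.240 = 0.06240.
Expected number = 0.06240 × 2000 = 124.80 ≈ 125.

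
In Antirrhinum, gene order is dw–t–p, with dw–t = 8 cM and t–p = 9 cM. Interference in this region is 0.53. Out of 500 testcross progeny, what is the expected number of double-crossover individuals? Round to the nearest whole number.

Map distances give recombination frequencies of 0.080 and 0.090 for the two intervals.
With interference 0.53 (so coincidence = 0.47), expected double-crossover frequency = 0.080 × 0.090 × 0.47 = 0.00338.
Expected number = 0.00338 × 500 = 1.69 ≈ 2.

2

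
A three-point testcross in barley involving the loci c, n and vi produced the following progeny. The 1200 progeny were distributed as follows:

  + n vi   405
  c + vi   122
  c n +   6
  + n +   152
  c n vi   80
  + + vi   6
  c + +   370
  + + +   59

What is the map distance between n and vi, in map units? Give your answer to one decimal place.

23.8 map units

The two most frequent reciprocal classes, c + + and + n vi, are the parental types, so the F1 was c + + / + n vi.
The two rarest classes, c n + and + + vi, are the double crossovers. Comparing them with the parentals, only the n allele has switched, so n is the middle locus and the order is c – n – vi.
Crossovers in the n–vi interval produce the single-crossover classes c + vi and + n + (122 + 152 = 274) plus the double crossovers (12).
RF(n–vi) = (274 + 12) / 1200 = 286/1200 = 0.2383 → 23.8 map units.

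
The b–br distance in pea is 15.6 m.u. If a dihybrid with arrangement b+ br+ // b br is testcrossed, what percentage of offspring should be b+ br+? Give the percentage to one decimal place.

A map distance of 15.6 m.u. corresponds to a recombination frequency of 0.156.
The F1 is b+ br+ / b br, so b+ br+ is a parental gamete class with expected frequency (1 − r)/2 = 0.844/2 = 0.4220.
That is 0.4220 = 42.2% of the progeny.

42.2%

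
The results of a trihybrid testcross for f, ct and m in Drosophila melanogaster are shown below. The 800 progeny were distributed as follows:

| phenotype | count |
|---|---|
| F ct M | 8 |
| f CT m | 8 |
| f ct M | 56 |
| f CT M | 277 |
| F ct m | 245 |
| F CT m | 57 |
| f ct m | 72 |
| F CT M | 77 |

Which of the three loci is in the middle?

The two most frequent reciprocal classes, F ct m and f CT M, are the parental types, so the F1 was F ct m / f CT M.
The two rarest classes, F ct M and f CT m, are the double crossovers. Comparing them with the parentals, only the m allele has switched, so m is the middle locus and the order is ct – m – f.

m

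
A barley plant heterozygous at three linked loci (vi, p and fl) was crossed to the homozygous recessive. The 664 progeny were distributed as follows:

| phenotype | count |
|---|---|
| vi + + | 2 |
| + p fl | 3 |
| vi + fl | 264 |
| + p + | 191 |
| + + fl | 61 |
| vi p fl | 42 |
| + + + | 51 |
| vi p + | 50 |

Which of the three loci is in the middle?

The two most frequent reciprocal classes, vi + fl and + p +, are the parental types, so the F1 was vi + fl / + p +.
The two rarest classes, vi + + and + p fl, are the double crossovers. Comparing them with the parentals, only the fl allele has switched, so fl is the middle locus and the order is p – fl – vi.

fl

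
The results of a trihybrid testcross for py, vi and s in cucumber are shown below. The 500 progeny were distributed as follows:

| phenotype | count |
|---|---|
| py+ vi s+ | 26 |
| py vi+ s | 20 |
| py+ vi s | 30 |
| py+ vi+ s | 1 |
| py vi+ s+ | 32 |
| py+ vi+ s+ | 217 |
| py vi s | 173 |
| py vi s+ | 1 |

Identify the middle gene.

The two most frequent reciprocal classes, py+ vi+ s+ and py vi s, are the parental types, so the F1 was py+ vi+ s+ / py vi s.
The two rarest classes, py+ vi+ s and py vi s+, are the double crossovers. Comparing them with the parentals, only the s allele has switched, so s is the middle locus and the order is vi – s – py.

s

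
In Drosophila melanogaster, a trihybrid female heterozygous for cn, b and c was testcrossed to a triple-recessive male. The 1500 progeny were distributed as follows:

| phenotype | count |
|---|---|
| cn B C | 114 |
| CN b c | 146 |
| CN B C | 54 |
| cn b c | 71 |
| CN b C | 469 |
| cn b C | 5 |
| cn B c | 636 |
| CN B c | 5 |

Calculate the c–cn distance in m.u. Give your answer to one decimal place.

The two most frequent reciprocal classes, cn B c and CN b C, are the parental types, so the F1 was cn B c / CN b C.
The two rarest classes, CN B c and cn b C, are the double crossovers. Comparing them with the parentals, only the cn allele has switched, so cn is the middle locus and the order is b – cn – c.
Crossovers in the cn–c interval produce the single-crossover classes cn B C and CN b c (114 + 146 = 260) plus the double crossovers (10).
RF(cn–c) = (260 + 10) / 1500 = 270/1500 = 0.1800 → 18.0 m.u.

18.0 m.u.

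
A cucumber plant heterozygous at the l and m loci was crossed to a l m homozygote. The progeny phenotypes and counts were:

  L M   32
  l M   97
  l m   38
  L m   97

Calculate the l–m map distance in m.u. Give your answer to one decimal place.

The two most frequent classes, L m (97) and l M (97), are the parental types, so the F1 was L m / l M.
The recombinant classes are L M and l m: 32 + 38 = 70.
Recombination frequency = 70/264 = 0.2652 ≈ 26.5%, i.e. 26.5 m.u.

26.5 m.u.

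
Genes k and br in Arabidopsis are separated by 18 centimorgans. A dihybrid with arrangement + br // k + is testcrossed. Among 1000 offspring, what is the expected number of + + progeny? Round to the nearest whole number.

90

A map distance of 18 centimorgans corresponds to a recombination frequency of 0.180.
The F1 is + br / k +, so + + is a recombinant gamete class with expected frequency r/2 = 0.180/2 = 0.0900.
Expected number = 0.0900 × 1000 = 90.00 ≈ 90.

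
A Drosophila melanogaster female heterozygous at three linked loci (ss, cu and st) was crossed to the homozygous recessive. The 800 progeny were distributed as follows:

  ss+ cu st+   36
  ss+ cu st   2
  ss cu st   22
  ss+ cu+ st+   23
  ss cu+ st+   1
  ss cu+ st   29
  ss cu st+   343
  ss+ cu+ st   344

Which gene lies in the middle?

cu

The two most frequent reciprocal classes, ss cu st+ and ss+ cu+ st, are the parental types, so the F1 was ss cu st+ / ss+ cu+ st.
The two rarest classes, ss cu+ st+ and ss+ cu st, are the double crossovers. Comparing them with the parentals, only the cu allele has switched, so cu is the middle locus and the order is ss – cu – st.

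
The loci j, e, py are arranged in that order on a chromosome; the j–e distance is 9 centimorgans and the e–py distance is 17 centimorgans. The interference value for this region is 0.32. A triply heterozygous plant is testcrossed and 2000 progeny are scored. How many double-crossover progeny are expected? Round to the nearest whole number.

Map distances give recombination frequencies of 0.090 and 0.170 for the two intervals.
With interference 0.32 (so coincidence = 0.68), expected double-crossover frequency = 0.090 × 0.170 × 0.68 = 0.01040.
Expected number = 0.01040 × 2000 = 20.81 ≈ 21.

21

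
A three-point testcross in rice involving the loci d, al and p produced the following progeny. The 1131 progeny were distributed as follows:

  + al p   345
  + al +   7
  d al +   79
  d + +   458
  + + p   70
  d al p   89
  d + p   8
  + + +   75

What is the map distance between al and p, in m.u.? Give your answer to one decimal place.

14.5 m.u.

The two most frequent reciprocal classes, d + + and + al p, are the parental types, so the F1 was d + + / + al p.
The two rarest classes, d + p and + al +, are the double crossovers. Comparing them with the parentals, only the p allele has switched, so p is the middle locus and the order is al – p – d.
Crossovers in the al–p interval produce the single-crossover classes d al + and + + p (79 + 70 = 149) plus the double crossovers (15).
RF(al–p) = (149 + 15) / 1131 = 164/1131 = 0.1450 → 14.5 m.u.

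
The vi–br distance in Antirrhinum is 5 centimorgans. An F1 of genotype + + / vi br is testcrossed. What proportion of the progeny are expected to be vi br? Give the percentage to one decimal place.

47.5%

A map distance of 5 centimorgans corresponds to a recombination frequency of 0.050.
The F1 is + + / vi br, so vi br is a parental gamete class with expected frequency (1 − r)/2 = 0.950/2 = 0.4750.
That is 0.4750 = 47.5% of the progeny.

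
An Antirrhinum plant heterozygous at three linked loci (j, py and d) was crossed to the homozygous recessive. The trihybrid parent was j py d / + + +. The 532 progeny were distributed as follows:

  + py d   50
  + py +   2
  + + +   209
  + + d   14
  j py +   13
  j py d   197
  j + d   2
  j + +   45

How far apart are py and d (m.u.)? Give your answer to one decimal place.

The two rarest classes, j + d and + py +, are the double crossovers. Comparing them with the parentals, only the py allele has switched, so py is the middle locus and the order is j – py – d.
Crossovers in the py–d interval produce the single-crossover classes j py + and + + d (13 + 14 = 27) plus the double crossovers (4).
RF(py–d) = (27 + 4) / 532 = 31/532 = 0.0583 → 5.8 m.u.

5.8 m.u.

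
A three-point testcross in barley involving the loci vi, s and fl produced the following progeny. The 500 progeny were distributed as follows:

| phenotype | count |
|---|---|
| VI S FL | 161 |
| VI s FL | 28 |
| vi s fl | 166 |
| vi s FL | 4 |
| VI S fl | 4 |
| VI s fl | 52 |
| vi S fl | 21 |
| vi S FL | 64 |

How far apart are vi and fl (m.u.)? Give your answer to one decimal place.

24.8 m.u.

The two most frequent reciprocal classes, VI S FL and vi s fl, are the parental types, so the F1 was VI S FL / vi s fl.
The two rarest classes, VI S fl and vi s FL, are the double crossovers. Comparing them with the parentals, only the fl allele has switched, so fl is the middle locus and the order is s – fl – vi.
Crossovers in the fl–vi interval produce the single-crossover classes vi S FL and VI s fl (64 + 52 = 116) plus the double crossovers (8).
RF(fl–vi) = (116 + 8) / 500 = 124/500 = 0.2480 → 24.8 m.u.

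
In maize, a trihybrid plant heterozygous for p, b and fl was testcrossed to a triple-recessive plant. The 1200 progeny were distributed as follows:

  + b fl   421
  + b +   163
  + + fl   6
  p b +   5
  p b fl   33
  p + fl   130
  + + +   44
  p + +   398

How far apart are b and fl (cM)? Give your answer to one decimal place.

25.3 cM

The two most frequent reciprocal classes, p + + and + b fl, are the parental types, so the F1 was p + + / + b fl.
The two rarest classes, p b + and + + fl, are the double crossovers. Comparing them with the parentals, only the b allele has switched, so b is the middle locus and the order is fl – b – p.
Crossovers in the fl–b interval produce the single-crossover classes p + fl and + b + (130 + 163 = 293) plus the double crossovers (11).
RF(fl–b) = (293 + 11) / 1200 = 304/1200 = 0.2533 → 25.3 cM.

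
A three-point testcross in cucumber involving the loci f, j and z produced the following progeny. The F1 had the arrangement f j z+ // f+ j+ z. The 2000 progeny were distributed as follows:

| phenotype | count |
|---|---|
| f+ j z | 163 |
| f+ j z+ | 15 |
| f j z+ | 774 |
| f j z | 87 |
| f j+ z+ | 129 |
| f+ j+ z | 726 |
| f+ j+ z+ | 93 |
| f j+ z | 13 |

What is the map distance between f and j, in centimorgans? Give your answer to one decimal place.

16.0 centimorgans

The two rarest classes, f+ j z+ and f j+ z, are the double crossovers. Comparing them with the parentals, only the f allele has switched, so f is the middle locus and the order is z – f – j.
Crossovers in the f–j interval produce the single-crossover classes f j+ z+ and f+ j z (129 + 163 = 292) plus the double crossovers (28).
RF(f–j) = (292 + 28) / 2000 = 320/2000 = 0.1600 → 16.0 centimorgans.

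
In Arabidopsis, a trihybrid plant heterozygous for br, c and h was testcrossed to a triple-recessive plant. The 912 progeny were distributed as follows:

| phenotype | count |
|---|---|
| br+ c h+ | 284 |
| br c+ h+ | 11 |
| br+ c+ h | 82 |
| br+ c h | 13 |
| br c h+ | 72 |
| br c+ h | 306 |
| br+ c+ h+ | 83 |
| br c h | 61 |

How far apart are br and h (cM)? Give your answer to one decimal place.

The two most frequent reciprocal classes, br+ c h+ and br c+ h, are the parental types, so the F1 was br+ c h+ / br c+ h.
The two rarest classes, br+ c h and br c+ h+, are the double crossovers. Comparing them with the parentals, only the h allele has switched, so h is the middle locus and the order is c – h – br.
Crossovers in the h–br interval produce the single-crossover classes br c h+ and br+ c+ h (72 + 82 = 154) plus the double crossovers (24).
RF(h–br) = (154 + 24) / 912 = 178/912 = 0.1952 → 19.5 cM.

19.5 cM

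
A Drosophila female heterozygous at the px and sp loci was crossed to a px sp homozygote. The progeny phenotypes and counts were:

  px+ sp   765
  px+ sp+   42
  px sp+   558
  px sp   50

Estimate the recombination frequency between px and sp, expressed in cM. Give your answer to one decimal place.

The two most frequent classes, px+ sp (765) and px sp+ (558), are the parental types, so the F1 was px+ sp / px sp+.
The recombinant classes are px+ sp+ and px sp: 42 + 50 = 92.
Recombination frequency = 92/1415 = 0.0650 ≈ 6.5%, i.e. 6.5 cM.

6.5 cM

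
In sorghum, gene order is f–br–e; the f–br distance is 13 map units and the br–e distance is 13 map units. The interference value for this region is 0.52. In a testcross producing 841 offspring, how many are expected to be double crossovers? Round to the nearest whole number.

Map distances give recombination frequencies of 0.130 and 0.130 for the two intervals.
With interference 0.52 (so coincidence = 0.48), expected double-crossover frequency = 0.130 × 0.130 × 0.48 = 0.00811.
Expected number = 0.00811 × 841 = 6.82 ≈ 7.

7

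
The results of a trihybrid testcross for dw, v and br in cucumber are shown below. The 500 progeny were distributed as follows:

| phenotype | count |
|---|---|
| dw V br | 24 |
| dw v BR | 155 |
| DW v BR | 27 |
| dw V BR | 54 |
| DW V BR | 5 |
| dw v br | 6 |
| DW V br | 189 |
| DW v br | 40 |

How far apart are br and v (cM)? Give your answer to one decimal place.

21.0 cM

The two most frequent reciprocal classes, dw v BR and DW V br, are the parental types, so the F1 was dw v BR / DW V br.
The two rarest classes, dw v br and DW V BR, are the double crossovers. Comparing them with the parentals, only the br allele has switched, so br is the middle locus and the order is dw – br – v.
Crossovers in the br–v interval produce the single-crossover classes dw V BR and DW v br (54 + 40 = 94) plus the double crossovers (11).
RF(br–v) = (94 + 11) / 500 = 105/500 = 0.2100 → 21.0 cM.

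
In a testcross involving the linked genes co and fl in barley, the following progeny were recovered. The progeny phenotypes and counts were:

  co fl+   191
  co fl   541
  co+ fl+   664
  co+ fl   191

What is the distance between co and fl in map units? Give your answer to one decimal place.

The two most frequent classes, co+ fl+ (664) and co fl (541), are the parental types, so the F1 was co+ fl+ / co fl.
The recombinant classes are co+ fl and co fl+: 191 + 191 = 382.
Recombination frequency = 382/1587 = 0.2407 ≈ 24.1%, i.e. 24.1 map units.

24.1 map units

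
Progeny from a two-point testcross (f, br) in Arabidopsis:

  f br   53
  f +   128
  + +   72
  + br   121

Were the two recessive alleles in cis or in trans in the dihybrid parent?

The two most frequent classes are + br (121) and f + (128); these are the parental (non-recombinant) types.
So the F1 carried + br on one chromosome and f + on the other — the recessive alleles are on opposite chromosomes (trans / repulsion).

trans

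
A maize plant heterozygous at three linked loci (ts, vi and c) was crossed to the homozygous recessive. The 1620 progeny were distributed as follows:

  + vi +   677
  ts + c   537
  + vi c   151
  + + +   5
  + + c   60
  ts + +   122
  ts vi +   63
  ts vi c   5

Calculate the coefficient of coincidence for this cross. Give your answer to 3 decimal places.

0.430

The two most frequent reciprocal classes, + vi + and ts + c, are the parental types, so the F1 was + vi + / ts + c.
The two rarest classes, + + + and ts vi c, are the double crossovers. Comparing them with the parentals, only the vi allele has switched, so vi is the middle locus and the order is c – vi – ts.
c–vi: (273 + 10)/1620 = 0.1747; vi–ts: (123 + 10)/1620 = 0.0821.
Expected DCO frequency = 0.1747 × 0.0821 ≈ 0.01434; observed = 10/1620 ≈ 0.00617.
Coefficient of coincidence = 0.00617/0.01434 ≈ 0.430.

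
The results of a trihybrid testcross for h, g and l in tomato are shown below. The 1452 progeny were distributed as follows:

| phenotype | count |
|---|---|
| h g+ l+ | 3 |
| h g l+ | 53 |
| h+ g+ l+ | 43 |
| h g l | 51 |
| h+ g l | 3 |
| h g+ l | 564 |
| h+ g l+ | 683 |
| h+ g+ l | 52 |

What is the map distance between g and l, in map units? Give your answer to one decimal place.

The two most frequent reciprocal classes, h g+ l and h+ g l+, are the parental types, so the F1 was h g+ l / h+ g l+.
The two rarest classes, h g+ l+ and h+ g l, are the double crossovers. Comparing them with the parentals, only the l allele has switched, so l is the middle locus and the order is g – l – h.
Crossovers in the g–l interval produce the single-crossover classes h g l and h+ g+ l+ (51 + 43 = 94) plus the double crossovers (6).
RF(g–l) = (94 + 6) / 1452 = 100/1452 = 0.0689 → 6.9 map units.

6.9 map units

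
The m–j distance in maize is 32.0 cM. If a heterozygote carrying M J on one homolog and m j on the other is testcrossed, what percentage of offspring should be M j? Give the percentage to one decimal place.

A map distance of 32.0 cM corresponds to a recombination frequency of 0.320.
The F1 is M J / m j, so M j is a recombinant gamete class with expected frequency r/2 = 0.320/2 = 0.1600.
That is 0.1600 = 16.0% of the progeny.

16.0%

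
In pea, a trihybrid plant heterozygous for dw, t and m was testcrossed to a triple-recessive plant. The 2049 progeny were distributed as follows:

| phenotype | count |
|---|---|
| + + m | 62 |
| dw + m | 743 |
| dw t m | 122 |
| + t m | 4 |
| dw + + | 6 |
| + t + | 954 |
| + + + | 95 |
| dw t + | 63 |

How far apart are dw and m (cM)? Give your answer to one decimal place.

The two most frequent reciprocal classes, dw + m and + t +, are the parental types, so the F1 was dw + m / + t +.
The two rarest classes, dw + + and + t m, are the double crossovers. Comparing them with the parentals, only the m allele has switched, so m is the middle locus and the order is t – m – dw.
Crossovers in the m–dw interval produce the single-crossover classes + + m and dw t + (62 + 63 = 125) plus the double crossovers (10).
RF(m–dw) = (125 + 10) / 2049 = 135/2049 = 0.0659 → 6.6 cM.

6.6 cM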